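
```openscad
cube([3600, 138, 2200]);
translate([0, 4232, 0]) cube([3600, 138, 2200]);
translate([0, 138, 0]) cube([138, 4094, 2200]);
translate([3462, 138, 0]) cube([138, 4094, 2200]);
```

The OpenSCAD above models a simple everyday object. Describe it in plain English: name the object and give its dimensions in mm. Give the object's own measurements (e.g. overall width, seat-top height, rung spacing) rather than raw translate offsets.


The wall frame of a small rectangular building: four walls, each 2200 mm tall and 138 mm thick, enclosing a footprint 3600 mm (x) by 4370 mm (y) outside-to-outside, with no floor or roof. The front and back walls (the −y and +y sides) span the full width; the two side walls fit between them.


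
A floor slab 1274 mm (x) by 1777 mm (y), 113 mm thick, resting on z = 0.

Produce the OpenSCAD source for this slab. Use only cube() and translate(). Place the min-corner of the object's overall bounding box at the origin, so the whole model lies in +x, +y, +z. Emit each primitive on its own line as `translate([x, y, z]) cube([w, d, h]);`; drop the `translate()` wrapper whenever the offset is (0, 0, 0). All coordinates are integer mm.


cube([1274, 1777, 113]);


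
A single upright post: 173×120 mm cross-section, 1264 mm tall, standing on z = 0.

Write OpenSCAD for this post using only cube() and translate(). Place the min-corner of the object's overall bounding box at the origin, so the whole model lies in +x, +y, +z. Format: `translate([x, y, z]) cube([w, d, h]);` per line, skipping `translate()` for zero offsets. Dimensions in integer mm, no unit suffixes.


cube([173, 120, 1264]);


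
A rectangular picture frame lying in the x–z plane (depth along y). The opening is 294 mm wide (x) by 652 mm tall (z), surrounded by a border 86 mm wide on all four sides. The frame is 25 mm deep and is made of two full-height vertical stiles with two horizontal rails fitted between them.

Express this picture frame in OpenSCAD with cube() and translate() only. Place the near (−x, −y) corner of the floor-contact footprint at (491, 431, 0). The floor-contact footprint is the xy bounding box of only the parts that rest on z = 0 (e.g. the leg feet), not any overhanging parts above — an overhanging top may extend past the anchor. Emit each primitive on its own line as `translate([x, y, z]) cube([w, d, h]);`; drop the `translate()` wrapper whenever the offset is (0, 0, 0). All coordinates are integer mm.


translate([491, 431, 0]) cube([86, 25, 824]);
translate([871, 431, 0]) cube([86, 25, 824]);
translate([577, 431, 0]) cube([294, 25, 86]);
translate([577, 431, 738]) cube([294, 25, 86]);


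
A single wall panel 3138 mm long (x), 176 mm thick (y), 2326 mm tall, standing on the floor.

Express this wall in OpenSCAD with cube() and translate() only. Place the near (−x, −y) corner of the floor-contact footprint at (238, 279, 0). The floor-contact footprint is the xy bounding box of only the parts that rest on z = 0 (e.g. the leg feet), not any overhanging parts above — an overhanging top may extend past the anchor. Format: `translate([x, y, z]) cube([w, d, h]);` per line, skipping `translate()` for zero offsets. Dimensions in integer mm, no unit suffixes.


translate([238, 279, 0]) cube([3138, 176, 2326]);


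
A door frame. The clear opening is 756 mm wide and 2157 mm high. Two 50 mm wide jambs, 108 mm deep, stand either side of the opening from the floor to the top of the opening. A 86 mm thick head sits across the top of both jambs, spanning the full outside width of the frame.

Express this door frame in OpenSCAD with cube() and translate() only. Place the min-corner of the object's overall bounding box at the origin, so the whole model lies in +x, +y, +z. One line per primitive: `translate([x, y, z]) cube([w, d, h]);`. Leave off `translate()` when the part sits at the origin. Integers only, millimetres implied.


cube([50, 108, 2157]);
translate([806, 0, 0]) cube([50, 108, 2157]);
translate([0, 0, 2157]) cube([856, 108, 86]);


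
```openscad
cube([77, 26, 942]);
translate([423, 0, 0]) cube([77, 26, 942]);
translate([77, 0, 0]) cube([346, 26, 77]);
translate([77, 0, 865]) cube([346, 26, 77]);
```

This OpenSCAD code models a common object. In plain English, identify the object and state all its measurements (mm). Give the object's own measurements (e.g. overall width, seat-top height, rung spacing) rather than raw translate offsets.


A rectangular picture frame lying in the x–z plane (depth along y). The opening is 346 mm wide (x) by 788 mm tall (z), surrounded by a border 77 mm wide on all four sides. The frame is 26 mm deep and is made of two full-height vertical stiles with two horizontal rails fitted between them.


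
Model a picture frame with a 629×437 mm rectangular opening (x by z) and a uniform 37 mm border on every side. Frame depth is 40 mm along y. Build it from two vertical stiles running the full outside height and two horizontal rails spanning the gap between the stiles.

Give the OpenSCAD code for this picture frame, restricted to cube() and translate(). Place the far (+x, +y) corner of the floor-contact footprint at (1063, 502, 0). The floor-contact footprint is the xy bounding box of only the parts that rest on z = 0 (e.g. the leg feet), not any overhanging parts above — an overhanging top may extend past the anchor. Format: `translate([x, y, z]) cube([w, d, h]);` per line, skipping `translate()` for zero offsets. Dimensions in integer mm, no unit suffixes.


translate([360, 462, 0]) cube([37, 40, 511]);
translate([1026, 462, 0]) cube([37, 40, 511]);
translate([397, 462, 0]) cube([629, 40, 37]);
translate([397, 462, 474]) cube([629, 40, 37]);


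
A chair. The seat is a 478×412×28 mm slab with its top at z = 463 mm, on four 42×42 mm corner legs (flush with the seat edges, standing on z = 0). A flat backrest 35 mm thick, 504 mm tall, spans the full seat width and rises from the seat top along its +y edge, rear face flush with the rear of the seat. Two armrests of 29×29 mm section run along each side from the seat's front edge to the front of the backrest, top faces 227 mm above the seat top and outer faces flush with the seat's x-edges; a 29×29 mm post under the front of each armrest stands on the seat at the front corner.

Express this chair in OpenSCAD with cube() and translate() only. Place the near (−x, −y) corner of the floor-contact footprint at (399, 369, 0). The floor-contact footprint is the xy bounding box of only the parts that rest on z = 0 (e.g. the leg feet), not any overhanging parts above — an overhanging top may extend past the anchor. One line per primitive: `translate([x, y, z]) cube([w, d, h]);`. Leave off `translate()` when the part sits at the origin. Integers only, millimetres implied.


translate([399, 369, 435]) cube([478, 412, 28]);
translate([399, 369, 0]) cube([42, 42, 435]);
translate([835, 369, 0]) cube([42, 42, 435]);
translate([399, 739, 0]) cube([42, 42, 435]);
translate([835, 739, 0]) cube([42, 42, 435]);
translate([399, 746, 463]) cube([478, 35, 504]);
translate([399, 369, 661]) cube([29, 377, 29]);
translate([848, 369, 661]) cube([29, 377, 29]);
translate([399, 369, 463]) cube([29, 29, 198]);
translate([848, 369, 463]) cube([29, 29, 198]);


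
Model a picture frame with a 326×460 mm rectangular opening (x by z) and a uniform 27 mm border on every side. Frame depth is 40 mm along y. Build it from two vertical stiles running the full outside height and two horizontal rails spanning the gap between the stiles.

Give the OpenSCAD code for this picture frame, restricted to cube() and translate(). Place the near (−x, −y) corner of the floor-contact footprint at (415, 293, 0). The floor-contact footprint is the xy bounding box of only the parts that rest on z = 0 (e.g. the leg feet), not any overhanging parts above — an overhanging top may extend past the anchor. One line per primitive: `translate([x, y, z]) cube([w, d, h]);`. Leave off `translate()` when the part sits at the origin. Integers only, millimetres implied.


translate([415, 293, 0]) cube([27, 40, 514]);
translate([768, 293, 0]) cube([27, 40, 514]);
translate([442, 293, 0]) cube([326, 40, 27]);
translate([442, 293, 487]) cube([326, 40, 27]);


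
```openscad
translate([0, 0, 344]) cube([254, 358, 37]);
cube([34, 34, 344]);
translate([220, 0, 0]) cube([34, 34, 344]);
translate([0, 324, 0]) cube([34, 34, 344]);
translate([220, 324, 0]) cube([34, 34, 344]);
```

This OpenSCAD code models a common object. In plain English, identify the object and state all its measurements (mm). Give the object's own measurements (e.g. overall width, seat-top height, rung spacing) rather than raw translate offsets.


A simple wooden stool: a rectangular seat 254 mm (x) by 358 mm (y), 37 mm thick, top face at z = 381 mm, on four square legs, each 34×34 mm in cross-section. The legs rest on z = 0, each flush with a corner of the seat.


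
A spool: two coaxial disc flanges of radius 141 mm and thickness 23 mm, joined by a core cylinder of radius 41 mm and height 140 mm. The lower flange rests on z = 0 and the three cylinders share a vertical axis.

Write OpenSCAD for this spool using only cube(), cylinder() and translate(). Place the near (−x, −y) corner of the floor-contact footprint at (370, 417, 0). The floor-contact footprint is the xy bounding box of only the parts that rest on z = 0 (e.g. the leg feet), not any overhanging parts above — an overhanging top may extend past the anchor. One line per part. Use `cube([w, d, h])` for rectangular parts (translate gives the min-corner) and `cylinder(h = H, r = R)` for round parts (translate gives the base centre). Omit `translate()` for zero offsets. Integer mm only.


translate([511, 558, 0]) cylinder(h = 23, r = 141);
translate([511, 558, 23]) cylinder(h = 140, r = 41);
translate([511, 558, 163]) cylinder(h = 23, r = 141);


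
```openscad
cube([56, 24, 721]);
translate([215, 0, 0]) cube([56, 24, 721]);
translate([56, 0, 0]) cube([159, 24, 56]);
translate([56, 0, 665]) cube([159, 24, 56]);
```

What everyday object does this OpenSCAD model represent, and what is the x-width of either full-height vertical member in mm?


A picture frame. The border width is 56 mm.

Four thin pieces enclosing a rectangular opening — a picture frame. The two full-height stiles are 721 mm tall; the top rail sits at z = 665 and is 56 mm tall, so the border above the opening is 721 − 665 = 56 mm, matching the stile x-width.


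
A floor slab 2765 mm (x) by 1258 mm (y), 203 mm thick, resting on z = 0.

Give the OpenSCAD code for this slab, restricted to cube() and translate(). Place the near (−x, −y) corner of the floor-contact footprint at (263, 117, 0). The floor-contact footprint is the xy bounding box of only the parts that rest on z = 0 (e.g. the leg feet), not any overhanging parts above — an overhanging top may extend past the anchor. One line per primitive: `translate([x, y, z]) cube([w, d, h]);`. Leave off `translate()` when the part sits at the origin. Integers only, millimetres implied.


translate([263, 117, 0]) cube([2765, 1258, 203]);


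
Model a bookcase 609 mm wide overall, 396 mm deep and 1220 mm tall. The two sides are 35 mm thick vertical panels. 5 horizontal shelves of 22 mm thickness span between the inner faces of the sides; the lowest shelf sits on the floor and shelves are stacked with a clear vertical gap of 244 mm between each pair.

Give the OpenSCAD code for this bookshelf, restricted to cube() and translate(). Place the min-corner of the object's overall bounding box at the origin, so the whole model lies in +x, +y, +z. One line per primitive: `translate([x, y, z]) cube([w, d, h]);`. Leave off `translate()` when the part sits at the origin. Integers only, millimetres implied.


cube([35, 396, 1220]);
translate([574, 0, 0]) cube([35, 396, 1220]);
translate([35, 0, 0]) cube([539, 396, 22]);
translate([35, 0, 266]) cube([539, 396, 22]);
translate([35, 0, 532]) cube([539, 396, 22]);
translate([35, 0, 798]) cube([539, 396, 22]);
translate([35, 0, 1064]) cube([539, 396, 22]);


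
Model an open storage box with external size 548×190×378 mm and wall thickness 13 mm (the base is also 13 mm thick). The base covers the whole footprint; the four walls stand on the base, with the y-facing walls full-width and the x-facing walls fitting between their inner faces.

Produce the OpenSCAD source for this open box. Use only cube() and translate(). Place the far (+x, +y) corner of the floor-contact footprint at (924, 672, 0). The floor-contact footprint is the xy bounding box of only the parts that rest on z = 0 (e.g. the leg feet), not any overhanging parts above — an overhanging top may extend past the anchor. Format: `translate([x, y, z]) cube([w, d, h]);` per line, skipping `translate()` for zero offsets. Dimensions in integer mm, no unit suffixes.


translate([376, 482, 0]) cube([548, 190, 13]);
translate([376, 482, 13]) cube([548, 13, 365]);
translate([376, 659, 13]) cube([548, 13, 365]);
translate([376, 495, 13]) cube([13, 164, 365]);
translate([911, 495, 13]) cube([13, 164, 365]);


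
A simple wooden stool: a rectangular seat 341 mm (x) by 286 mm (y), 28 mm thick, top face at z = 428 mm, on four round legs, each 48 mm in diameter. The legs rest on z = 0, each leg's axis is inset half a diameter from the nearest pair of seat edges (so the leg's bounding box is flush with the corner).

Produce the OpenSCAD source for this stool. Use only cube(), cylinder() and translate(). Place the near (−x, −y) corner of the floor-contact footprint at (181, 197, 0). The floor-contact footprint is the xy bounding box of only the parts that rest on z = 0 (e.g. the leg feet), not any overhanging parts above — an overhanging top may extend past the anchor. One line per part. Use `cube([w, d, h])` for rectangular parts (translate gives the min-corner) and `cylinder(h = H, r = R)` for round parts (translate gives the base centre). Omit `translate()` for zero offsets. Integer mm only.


translate([181, 197, 400]) cube([341, 286, 28]);
translate([205, 221, 0]) cylinder(h = 400, r = 24);
translate([498, 221, 0]) cylinder(h = 400, r = 24);
translate([205, 459, 0]) cylinder(h = 400, r = 24);
translate([498, 459, 0]) cylinder(h = 400, r = 24);


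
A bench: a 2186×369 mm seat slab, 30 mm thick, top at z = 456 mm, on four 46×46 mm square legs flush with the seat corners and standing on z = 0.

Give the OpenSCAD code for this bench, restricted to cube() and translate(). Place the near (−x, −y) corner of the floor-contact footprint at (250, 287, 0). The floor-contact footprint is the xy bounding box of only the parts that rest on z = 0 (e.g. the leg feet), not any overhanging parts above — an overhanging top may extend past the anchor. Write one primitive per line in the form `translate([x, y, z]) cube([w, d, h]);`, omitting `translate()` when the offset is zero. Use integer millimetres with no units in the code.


translate([250, 287, 426]) cube([2186, 369, 30]);
translate([250, 287, 0]) cube([46, 46, 426]);
translate([250, 610, 0]) cube([46, 46, 426]);
translate([2390, 287, 0]) cube([46, 46, 426]);
translate([2390, 610, 0]) cube([46, 46, 426]);


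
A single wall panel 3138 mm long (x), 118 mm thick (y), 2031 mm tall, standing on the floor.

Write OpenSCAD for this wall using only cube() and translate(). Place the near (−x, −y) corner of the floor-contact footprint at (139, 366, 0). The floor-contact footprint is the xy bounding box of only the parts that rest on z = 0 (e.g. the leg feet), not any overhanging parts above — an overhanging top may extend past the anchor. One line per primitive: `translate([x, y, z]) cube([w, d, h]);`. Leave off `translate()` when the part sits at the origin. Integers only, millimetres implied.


translate([139, 366, 0]) cube([3138, 118, 2031]);


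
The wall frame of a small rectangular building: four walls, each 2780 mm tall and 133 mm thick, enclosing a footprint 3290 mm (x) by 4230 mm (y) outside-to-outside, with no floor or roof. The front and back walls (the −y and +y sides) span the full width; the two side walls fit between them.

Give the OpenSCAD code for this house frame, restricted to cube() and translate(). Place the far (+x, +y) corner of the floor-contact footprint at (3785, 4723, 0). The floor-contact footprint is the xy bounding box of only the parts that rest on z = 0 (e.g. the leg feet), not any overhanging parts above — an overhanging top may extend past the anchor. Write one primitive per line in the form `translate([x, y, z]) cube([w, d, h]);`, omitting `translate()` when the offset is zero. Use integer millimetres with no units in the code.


translate([495, 493, 0]) cube([3290, 133, 2780]);
translate([495, 4590, 0]) cube([3290, 133, 2780]);
translate([495, 626, 0]) cube([133, 3964, 2780]);
translate([3652, 626, 0]) cube([133, 3964, 2780]);


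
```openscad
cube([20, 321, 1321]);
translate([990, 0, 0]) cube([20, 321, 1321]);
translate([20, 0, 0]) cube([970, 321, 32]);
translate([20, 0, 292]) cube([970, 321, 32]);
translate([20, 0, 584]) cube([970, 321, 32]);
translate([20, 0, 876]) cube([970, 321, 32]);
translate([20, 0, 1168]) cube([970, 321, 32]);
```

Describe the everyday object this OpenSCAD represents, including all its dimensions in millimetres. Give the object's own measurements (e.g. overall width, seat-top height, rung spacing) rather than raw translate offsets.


An open bookshelf. Two side panels, each 20 mm thick, 321 mm deep and 1321 mm tall, stand 1010 mm apart (outside-to-outside). Between them sit 5 shelves, each 32 mm thick and 321 mm deep, spanning the full gap between the sides. The bottom shelf rests on the floor (its underside at z = 0) and the clear gap between one shelf's top and the next shelf's underside is 260 mm.


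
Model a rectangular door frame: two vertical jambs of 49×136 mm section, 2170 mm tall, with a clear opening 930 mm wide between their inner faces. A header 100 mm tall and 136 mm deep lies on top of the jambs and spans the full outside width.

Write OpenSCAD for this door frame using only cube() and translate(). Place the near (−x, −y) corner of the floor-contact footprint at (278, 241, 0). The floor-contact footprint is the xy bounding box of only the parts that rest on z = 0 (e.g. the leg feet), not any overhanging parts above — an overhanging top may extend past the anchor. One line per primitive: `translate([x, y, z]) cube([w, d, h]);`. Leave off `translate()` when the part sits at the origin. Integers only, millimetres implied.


translate([278, 241, 0]) cube([49, 136, 2170]);
translate([1257, 241, 0]) cube([49, 136, 2170]);
translate([278, 241, 2170]) cube([1028, 136, 100]);


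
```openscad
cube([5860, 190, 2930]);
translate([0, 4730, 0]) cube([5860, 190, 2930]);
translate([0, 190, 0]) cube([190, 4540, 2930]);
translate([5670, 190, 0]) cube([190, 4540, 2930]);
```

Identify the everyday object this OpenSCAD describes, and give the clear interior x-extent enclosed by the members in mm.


A house (or room) frame. The interior width is 5480 mm.

Four 2930 mm walls enclosing a rectangle with no floor or roof — a room or house frame. Outside width is 5860 mm and wall thickness is 190 mm, so the interior width is 5860 − 2 × 190 = 5480 mm.


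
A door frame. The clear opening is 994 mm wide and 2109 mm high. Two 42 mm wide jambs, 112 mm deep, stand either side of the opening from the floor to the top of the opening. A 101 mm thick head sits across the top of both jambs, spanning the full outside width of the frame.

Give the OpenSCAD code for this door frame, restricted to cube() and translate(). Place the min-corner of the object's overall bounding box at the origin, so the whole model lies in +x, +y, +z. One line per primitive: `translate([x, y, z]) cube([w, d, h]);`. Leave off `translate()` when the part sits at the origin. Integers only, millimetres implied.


cube([42, 112, 2109]);
translate([1036, 0, 0]) cube([42, 112, 2109]);
translate([0, 0, 2109]) cube([1078, 112, 101]);


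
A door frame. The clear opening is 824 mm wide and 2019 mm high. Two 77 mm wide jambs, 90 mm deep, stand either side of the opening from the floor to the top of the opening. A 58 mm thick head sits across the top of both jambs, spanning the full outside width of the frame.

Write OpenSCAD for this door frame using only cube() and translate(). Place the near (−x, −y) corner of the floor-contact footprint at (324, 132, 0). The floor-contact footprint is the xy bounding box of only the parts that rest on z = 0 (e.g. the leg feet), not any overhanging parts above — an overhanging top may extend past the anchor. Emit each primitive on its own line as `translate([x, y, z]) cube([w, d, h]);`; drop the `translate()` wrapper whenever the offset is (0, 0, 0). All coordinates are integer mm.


translate([324, 132, 0]) cube([77, 90, 2019]);
translate([1225, 132, 0]) cube([77, 90, 2019]);
translate([324, 132, 2019]) cube([978, 90, 58]);


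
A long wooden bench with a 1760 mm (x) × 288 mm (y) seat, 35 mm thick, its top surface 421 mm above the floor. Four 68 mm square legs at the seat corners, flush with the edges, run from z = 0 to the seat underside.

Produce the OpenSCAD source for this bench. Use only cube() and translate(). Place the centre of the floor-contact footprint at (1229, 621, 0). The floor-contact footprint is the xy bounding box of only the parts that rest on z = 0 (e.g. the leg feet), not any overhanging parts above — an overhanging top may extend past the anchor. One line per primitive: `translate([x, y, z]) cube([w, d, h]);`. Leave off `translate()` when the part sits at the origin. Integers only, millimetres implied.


translate([349, 477, 386]) cube([1760, 288, 35]);
translate([349, 477, 0]) cube([68, 68, 386]);
translate([349, 697, 0]) cube([68, 68, 386]);
translate([2041, 477, 0]) cube([68, 68, 386]);
translate([2041, 697, 0]) cube([68, 68, 386]);


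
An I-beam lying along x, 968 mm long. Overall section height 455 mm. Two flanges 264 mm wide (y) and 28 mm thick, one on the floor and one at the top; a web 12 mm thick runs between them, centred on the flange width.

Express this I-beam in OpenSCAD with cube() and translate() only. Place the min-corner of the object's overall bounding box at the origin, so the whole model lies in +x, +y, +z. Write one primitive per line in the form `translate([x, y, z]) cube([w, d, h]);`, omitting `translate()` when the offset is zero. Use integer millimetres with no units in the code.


cube([968, 264, 28]);
translate([0, 126, 28]) cube([968, 12, 399]);
translate([0, 0, 427]) cube([968, 264, 28]);


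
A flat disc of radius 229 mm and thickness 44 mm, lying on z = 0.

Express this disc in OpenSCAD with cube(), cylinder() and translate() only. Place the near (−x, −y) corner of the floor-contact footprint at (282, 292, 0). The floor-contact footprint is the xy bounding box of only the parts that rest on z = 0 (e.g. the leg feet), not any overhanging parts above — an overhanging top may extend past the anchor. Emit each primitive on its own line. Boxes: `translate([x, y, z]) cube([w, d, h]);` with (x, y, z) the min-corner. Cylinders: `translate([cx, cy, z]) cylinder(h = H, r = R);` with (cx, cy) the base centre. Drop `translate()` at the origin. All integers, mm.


translate([511, 521, 0]) cylinder(h = 44, r = 229);


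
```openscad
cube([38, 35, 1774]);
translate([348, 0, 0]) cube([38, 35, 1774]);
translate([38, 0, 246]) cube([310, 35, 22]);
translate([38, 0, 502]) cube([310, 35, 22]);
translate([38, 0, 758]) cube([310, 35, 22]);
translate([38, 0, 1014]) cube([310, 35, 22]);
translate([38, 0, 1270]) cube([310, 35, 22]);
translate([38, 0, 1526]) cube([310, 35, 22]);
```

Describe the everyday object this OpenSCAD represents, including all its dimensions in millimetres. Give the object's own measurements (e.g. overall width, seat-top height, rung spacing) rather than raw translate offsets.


A straight ladder. Two 38×35 mm vertical rails, 1774 mm tall, stand 386 mm apart (outside-to-outside) with their front faces coplanar on the −y side. 6 rungs, each 35 mm deep and 22 mm tall, span between the inner faces of the rails, front faces flush with the rails. The lowest rung's underside is at z = 246 mm and rungs are spaced 256 mm apart (underside to underside).


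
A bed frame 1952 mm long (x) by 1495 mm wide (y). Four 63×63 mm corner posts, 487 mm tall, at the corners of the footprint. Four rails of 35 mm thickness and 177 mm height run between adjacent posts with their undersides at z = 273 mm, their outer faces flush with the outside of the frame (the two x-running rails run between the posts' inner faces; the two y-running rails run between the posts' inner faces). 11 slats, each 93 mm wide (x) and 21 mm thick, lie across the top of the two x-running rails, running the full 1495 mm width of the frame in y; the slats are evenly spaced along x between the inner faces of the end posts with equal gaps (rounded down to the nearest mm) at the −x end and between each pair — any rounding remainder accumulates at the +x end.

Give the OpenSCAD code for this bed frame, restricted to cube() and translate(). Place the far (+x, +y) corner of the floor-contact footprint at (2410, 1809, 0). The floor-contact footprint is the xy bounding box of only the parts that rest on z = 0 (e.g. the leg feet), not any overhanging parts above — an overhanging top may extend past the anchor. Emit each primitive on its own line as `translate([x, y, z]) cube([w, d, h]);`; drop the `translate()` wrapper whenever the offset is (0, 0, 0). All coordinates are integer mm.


translate([458, 314, 0]) cube([63, 63, 487]);
translate([458, 1746, 0]) cube([63, 63, 487]);
translate([2347, 314, 0]) cube([63, 63, 487]);
translate([2347, 1746, 0]) cube([63, 63, 487]);
translate([521, 314, 273]) cube([1826, 35, 177]);
translate([521, 1774, 273]) cube([1826, 35, 177]);
translate([458, 377, 273]) cube([35, 1369, 177]);
translate([2375, 377, 273]) cube([35, 1369, 177]);
translate([587, 314, 450]) cube([93, 1495, 21]);
translate([746, 314, 450]) cube([93, 1495, 21]);
translate([905, 314, 450]) cube([93, 1495, 21]);
translate([1064, 314, 450]) cube([93, 1495, 21]);
translate([1223, 314, 450]) cube([93, 1495, 21]);
translate([1382, 314, 450]) cube([93, 1495, 21]);
translate([1541, 314, 450]) cube([93, 1495, 21]);
translate([1700, 314, 450]) cube([93, 1495, 21]);
translate([1859, 314, 450]) cube([93, 1495, 21]);
translate([2018, 314, 450]) cube([93, 1495, 21]);
translate([2177, 314, 450]) cube([93, 1495, 21]);


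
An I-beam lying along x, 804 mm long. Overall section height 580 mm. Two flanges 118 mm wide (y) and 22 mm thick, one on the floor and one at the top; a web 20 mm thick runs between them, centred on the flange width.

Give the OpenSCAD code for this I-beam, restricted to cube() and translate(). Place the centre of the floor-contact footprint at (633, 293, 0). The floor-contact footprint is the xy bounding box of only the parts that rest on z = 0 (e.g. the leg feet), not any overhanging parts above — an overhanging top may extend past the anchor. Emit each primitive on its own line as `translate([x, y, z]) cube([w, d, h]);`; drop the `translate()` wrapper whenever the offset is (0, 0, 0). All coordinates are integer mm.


translate([231, 234, 0]) cube([804, 118, 22]);
translate([231, 283, 22]) cube([804, 20, 536]);
translate([231, 234, 558]) cube([804, 118, 22]);


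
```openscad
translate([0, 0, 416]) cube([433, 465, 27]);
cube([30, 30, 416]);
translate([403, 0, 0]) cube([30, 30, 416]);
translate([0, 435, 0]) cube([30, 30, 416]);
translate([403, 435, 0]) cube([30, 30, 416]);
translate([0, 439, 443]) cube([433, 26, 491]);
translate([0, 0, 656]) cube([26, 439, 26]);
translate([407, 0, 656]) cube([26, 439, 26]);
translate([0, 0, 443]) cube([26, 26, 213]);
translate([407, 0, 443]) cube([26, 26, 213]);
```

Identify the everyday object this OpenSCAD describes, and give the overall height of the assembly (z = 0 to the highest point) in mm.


A chair. The overall height is 934 mm.

A slab on four corner posts with a tall panel at the back — a chair. The seat slab sits at z = 416 with thickness 27, and the 491 mm backrest starts at the seat top, so the overall height is 416 + 27 + 491 = 934 mm.


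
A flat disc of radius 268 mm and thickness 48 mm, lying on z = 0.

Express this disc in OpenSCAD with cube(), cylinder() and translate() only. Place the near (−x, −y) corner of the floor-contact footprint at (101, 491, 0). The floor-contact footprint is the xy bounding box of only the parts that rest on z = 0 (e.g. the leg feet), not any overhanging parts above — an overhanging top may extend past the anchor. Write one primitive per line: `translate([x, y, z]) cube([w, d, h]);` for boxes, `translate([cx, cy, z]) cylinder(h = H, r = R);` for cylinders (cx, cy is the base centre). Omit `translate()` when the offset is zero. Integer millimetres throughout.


translate([369, 759, 0]) cylinder(h = 48, r = 268);


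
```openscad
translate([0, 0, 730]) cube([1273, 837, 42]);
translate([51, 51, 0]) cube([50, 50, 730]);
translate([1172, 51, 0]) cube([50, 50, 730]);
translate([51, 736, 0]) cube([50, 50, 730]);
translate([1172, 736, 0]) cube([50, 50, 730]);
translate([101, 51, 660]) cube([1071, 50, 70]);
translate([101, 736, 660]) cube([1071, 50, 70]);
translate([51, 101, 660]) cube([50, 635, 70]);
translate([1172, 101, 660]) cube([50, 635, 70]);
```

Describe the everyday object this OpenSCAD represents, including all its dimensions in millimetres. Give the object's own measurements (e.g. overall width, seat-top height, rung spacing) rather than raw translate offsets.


A rectangular dining table. The top is 1273×837×42 mm with its upper surface at z = 772 mm. It stands on four 50×50 mm square legs, each inset 51 mm from the nearest pair of top edges, running from the floor to the underside of the top. Four apron rails, 50 mm thick and 70 mm tall, run between adjacent legs with their top edges flush with the underside of the top and their outer faces flush with the legs' outer faces.


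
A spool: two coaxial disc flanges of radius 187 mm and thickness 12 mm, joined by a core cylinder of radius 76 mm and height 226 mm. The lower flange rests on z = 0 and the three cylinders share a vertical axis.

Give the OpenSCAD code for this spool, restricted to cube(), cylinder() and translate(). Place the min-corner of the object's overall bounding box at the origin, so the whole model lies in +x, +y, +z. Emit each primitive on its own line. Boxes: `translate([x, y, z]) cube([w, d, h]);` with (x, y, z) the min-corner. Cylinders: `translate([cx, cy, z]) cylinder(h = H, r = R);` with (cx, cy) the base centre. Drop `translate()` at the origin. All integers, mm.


translate([187, 187, 0]) cylinder(h = 12, r = 187);
translate([187, 187, 12]) cylinder(h = 226, r = 76);
translate([187, 187, 238]) cylinder(h = 12, r = 187);


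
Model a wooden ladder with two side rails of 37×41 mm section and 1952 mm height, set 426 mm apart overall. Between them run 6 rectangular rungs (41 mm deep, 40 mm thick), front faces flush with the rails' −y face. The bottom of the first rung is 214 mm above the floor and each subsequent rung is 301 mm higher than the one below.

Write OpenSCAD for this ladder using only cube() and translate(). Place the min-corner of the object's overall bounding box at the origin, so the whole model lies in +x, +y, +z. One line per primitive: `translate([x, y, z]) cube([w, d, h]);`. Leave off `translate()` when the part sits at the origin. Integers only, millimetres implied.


// rung span = 426 - 2*37 = 352
// rung[k] z = 214 + k*301
cube([37, 41, 1952]);
translate([389, 0, 0]) cube([37, 41, 1952]);
translate([37, 0, 214]) cube([352, 41, 40]);
translate([37, 0, 515]) cube([352, 41, 40]);
translate([37, 0, 816]) cube([352, 41, 40]);
translate([37, 0, 1117]) cube([352, 41, 40]);
translate([37, 0, 1418]) cube([352, 41, 40]);
translate([37, 0, 1719]) cube([352, 41, 40]);


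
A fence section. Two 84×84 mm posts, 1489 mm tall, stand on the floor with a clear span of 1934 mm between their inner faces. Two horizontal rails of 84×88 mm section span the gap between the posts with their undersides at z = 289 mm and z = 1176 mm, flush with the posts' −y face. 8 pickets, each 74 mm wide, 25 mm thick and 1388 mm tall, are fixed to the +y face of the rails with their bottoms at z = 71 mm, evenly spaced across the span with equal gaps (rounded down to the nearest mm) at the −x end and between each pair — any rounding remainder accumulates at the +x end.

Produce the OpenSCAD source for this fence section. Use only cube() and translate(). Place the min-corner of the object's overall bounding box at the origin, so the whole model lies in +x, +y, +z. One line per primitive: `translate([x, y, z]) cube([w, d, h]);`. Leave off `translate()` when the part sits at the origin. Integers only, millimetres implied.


cube([84, 84, 1489]);
translate([2018, 0, 0]) cube([84, 84, 1489]);
translate([84, 0, 289]) cube([1934, 84, 88]);
translate([84, 0, 1176]) cube([1934, 84, 88]);
translate([233, 84, 71]) cube([74, 25, 1388]);
translate([456, 84, 71]) cube([74, 25, 1388]);
translate([679, 84, 71]) cube([74, 25, 1388]);
translate([902, 84, 71]) cube([74, 25, 1388]);
translate([1125, 84, 71]) cube([74, 25, 1388]);
translate([1348, 84, 71]) cube([74, 25, 1388]);
translate([1571, 84, 71]) cube([74, 25, 1388]);
translate([1794, 84, 71]) cube([74, 25, 1388]);


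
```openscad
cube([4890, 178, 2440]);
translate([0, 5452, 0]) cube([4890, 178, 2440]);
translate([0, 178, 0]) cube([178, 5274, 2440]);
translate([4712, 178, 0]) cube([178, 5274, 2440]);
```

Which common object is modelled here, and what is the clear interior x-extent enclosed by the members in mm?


A house (or room) frame. The interior width is 4534 mm.

Four 2440 mm walls enclosing a rectangle with no floor or roof — a room or house frame. Outside width is 4890 mm and wall thickness is 178 mm, so the interior width is 4890 − 2 × 178 = 4534 mm.


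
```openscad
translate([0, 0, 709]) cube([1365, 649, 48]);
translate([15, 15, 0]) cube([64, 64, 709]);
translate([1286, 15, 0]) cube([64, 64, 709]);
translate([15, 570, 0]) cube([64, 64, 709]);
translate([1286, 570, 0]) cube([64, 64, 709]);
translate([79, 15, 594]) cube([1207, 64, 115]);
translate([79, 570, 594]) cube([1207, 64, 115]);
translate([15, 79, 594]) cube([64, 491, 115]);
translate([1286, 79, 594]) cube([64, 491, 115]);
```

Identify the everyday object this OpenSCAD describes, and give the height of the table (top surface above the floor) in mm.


A table. The table height is 757 mm.

A 1365×649×48 slab sits at z = 709 on four 64 mm square posts — a table. The top surface is at 709 + 48 = 757 mm.


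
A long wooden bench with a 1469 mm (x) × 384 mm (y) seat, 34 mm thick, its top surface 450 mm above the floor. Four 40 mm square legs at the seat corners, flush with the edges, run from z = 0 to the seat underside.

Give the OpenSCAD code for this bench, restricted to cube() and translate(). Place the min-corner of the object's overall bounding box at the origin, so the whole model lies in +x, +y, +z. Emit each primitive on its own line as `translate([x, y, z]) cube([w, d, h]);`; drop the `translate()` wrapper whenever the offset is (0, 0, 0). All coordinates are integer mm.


translate([0, 0, 416]) cube([1469, 384, 34]);
cube([40, 40, 416]);
translate([0, 344, 0]) cube([40, 40, 416]);
translate([1429, 0, 0]) cube([40, 40, 416]);
translate([1429, 344, 0]) cube([40, 40, 416]);


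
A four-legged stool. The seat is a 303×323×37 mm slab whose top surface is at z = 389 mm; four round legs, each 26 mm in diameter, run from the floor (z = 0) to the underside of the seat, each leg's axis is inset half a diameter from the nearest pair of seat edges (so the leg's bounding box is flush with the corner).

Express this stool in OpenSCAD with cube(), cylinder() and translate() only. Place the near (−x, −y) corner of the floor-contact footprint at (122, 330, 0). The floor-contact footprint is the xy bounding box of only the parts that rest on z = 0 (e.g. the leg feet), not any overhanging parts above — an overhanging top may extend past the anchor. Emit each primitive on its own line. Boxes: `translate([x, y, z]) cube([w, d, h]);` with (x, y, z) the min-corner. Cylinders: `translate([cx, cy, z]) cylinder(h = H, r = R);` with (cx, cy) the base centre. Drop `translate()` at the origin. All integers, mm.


translate([122, 330, 352]) cube([303, 323, 37]);
translate([135, 343, 0]) cylinder(h = 352, r = 13);
translate([412, 343, 0]) cylinder(h = 352, r = 13);
translate([135, 640, 0]) cylinder(h = 352, r = 13);
translate([412, 640, 0]) cylinder(h = 352, r = 13);


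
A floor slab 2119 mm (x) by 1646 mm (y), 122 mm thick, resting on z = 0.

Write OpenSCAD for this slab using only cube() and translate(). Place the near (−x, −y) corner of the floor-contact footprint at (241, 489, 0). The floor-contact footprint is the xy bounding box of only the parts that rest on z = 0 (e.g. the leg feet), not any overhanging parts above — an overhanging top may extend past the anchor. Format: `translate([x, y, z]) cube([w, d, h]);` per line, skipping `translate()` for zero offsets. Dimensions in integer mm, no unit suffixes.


translate([241, 489, 0]) cube([2119, 1646, 122]);


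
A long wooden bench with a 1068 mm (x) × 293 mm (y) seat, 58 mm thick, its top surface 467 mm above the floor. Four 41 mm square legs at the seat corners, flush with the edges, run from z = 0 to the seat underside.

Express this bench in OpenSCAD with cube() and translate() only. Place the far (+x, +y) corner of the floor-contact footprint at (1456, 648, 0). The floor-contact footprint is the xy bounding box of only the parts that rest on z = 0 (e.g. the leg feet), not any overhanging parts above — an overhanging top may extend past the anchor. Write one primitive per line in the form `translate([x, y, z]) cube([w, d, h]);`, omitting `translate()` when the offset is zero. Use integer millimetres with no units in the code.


// leg_h = 467 − 58 = 409
translate([388, 355, 409]) cube([1068, 293, 58]);
translate([388, 355, 0]) cube([41, 41, 409]);
translate([388, 607, 0]) cube([41, 41, 409]);
translate([1415, 355, 0]) cube([41, 41, 409]);
translate([1415, 607, 0]) cube([41, 41, 409]);


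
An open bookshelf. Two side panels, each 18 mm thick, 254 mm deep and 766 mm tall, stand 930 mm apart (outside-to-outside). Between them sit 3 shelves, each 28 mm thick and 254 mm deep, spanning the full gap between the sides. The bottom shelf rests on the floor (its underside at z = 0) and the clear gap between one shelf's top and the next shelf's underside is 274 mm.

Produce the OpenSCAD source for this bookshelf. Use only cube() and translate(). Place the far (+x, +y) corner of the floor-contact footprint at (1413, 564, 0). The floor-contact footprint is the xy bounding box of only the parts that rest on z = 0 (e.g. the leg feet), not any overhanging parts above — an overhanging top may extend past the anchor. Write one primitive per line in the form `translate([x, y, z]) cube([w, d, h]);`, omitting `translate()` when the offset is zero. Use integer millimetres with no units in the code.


translate([483, 310, 0]) cube([18, 254, 766]);
translate([1395, 310, 0]) cube([18, 254, 766]);
translate([501, 310, 0]) cube([894, 254, 28]);
translate([501, 310, 302]) cube([894, 254, 28]);
translate([501, 310, 604]) cube([894, 254, 28]);


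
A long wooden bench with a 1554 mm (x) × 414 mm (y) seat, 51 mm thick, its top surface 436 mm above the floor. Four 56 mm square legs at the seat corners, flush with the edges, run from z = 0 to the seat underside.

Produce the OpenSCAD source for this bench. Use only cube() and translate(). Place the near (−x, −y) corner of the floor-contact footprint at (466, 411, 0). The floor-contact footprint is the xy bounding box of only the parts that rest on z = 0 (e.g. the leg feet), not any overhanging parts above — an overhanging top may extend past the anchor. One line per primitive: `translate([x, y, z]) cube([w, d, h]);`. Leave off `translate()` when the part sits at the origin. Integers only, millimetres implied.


// leg_h = 436 − 51 = 385
translate([466, 411, 385]) cube([1554, 414, 51]);
translate([466, 411, 0]) cube([56, 56, 385]);
translate([466, 769, 0]) cube([56, 56, 385]);
translate([1964, 411, 0]) cube([56, 56, 385]);
translate([1964, 769, 0]) cube([56, 56, 385]);
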